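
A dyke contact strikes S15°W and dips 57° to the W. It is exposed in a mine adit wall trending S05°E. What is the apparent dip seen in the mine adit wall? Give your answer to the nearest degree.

Angle between strike (S15°W) and section (S05°E): β = 20°.
tan α = tan 57° × sin 20° = 1.5399 × 0.3420 = 0.5267
α = arctan(0.5267) = 27.77°

28°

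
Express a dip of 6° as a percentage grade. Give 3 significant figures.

10.5%

grade % = 100 × tan 6° = 100 × 0.1051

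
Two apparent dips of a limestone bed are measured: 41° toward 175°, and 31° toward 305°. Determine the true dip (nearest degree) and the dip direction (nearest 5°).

true dip 60°, dip direction 235°

Represent each trace as a vector plunging at its apparent dip toward its trend (east-north-up frame): v₁ = (0.066, -0.752, -0.656), v₂ = (-0.702, 0.492, -0.515).
n = v₁ × v₂ = (-0.710, -0.495, 0.496) (taken with n_z > 0).
tan δ = √(n_x²+n_y²)/n_z = 0.865/0.496, so δ = 60.2°.
The horizontal component of n points toward azimuth atan2(n_x, n_y) = 235°, the dip direction.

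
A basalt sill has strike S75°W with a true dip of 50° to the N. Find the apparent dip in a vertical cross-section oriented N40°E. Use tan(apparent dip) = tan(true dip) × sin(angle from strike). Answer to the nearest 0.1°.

34.4°

The section lies 35° from the strike.
tan(apparent dip) = tan 50° · sin 35° = 0.6836
apparent dip = arctan 0.6836 = 34.36°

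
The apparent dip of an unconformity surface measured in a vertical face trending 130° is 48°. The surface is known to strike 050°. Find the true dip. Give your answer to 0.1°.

The section is 80° from the strike.
tan δ = tan α / sin β = tan 48° / sin 80° = 1.1106 / 0.9848 = 1.1277
true dip = arctan 1.1277 = 48.44°

48.4°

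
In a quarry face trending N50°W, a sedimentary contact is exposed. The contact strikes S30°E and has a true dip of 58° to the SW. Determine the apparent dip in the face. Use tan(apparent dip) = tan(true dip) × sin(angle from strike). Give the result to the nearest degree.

29°

Angle between strike (S30°E) and section (N50°W): β = 20°.
tan(apparent dip) = tan 58° · sin 20° = 0.5473
apparent dip = arctan 0.5473 = 28.69°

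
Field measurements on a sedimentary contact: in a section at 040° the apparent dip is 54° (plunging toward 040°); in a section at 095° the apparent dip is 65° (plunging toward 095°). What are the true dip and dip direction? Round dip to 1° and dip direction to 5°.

true dip 65°, dip direction 090°

The two traces are lines in the plane: v₁ = (sin 40°·cos 54°, cos 40°·cos 54°, −sin 54°), v₂ = (sin 95°·cos 65°, cos 95°·cos 65°, −sin 65°).
n = v₁ × v₂ = (0.438, -0.002, 0.203) (taken with n_z > 0).
tan δ = √(n_x²+n_y²)/n_z = 0.438/0.203, so δ = 65.1°.
Dip direction = atan2(0.438, -0.002) = 90° (azimuth of n's horizontal projection).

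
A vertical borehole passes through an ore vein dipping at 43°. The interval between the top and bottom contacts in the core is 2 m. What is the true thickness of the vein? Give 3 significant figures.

True thickness t = h · cos(dip) = 2 × cos 43°
t = 2 × 0.7314 = 1.463 m

1.46 m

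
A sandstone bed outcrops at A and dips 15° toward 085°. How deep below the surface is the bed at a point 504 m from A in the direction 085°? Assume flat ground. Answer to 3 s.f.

135 m

The hole is directly down-dip from the outcrop, so the down-dip offset is 504 m.
Depth = down-dip offset × tan(dip) = 504.00 × tan 15° = 504.00 × 0.2679
Depth = 135.05 m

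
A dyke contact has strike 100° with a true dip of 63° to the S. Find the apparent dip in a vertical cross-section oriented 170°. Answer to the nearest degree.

62°

The strike is 100° and the section trends 170°; the acute angle between them is β = 70°.
tan(apparent dip) = tan 63° · sin 70° = 1.8443
apparent dip = arctan 1.8443 = 61.53°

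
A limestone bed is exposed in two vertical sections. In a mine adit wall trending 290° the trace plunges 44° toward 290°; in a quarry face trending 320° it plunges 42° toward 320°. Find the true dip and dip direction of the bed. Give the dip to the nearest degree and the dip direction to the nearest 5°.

true dip 44°, dip direction 300°

The two traces are lines in the plane: v₁ = (sin 290°·cos 44°, cos 290°·cos 44°, −sin 44°), v₂ = (sin 320°·cos 42°, cos 320°·cos 42°, −sin 42°).
The plane normal is n = v₁ × v₂ ∝ (-0.231, 0.120, 0.267).
tan δ = √(n_x²+n_y²)/n_z = 0.260/0.267, so δ = 44.3°.
Dip direction = azimuth of (n_x, n_y) = atan2(-0.231, 0.120) = 298°.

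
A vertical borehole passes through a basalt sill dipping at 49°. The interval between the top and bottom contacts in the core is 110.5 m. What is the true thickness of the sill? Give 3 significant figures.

True thickness t = h · cos(dip) = 110.5 × cos 49°
t = 110.5 × 0.6561 = 72.495 m

72.5 m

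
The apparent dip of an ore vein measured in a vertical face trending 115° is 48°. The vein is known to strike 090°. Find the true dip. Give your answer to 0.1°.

69.2°

The section is 25° from the strike.
tan(true dip) = tan 48° / sin 25° = 2.6279
δ = arctan(2.6279) = 69.17°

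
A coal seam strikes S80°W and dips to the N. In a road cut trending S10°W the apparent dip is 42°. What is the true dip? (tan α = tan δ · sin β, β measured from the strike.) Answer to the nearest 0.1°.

The section is 70° from the strike.
tan δ = tan α / sin β = tan 42° / sin 70° = 0.9004 / 0.9397 = 0.9582
true dip = arctan 0.9582 = 43.78°

43.8°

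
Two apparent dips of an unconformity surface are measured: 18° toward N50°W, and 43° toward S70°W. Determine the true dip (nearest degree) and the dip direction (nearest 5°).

Each apparent-dip line lies in the plane. As unit vectors (x east, y north, z up), v₁ plunges 18°→N50°W and v₂ plunges 43°→S70°W.
n = v₁ × v₂ = (-0.494, -0.284, 0.602) (taken with n_z > 0).
tan δ = √(n_x²+n_y²)/n_z = 0.570/0.602, so δ = 43.4°.
Dip direction = azimuth of (n_x, n_y) = atan2(-0.494, -0.284) = 240°.

true dip 43°, dip direction 240°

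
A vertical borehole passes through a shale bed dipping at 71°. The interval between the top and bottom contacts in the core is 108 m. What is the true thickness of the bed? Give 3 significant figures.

35.2 m

True thickness t = h · cos(dip) = 108 × cos 71°
t = 108 × 0.3256 = 35.161 m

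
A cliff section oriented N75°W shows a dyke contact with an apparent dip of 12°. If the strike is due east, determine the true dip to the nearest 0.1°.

39.4°

The section is 15° from the strike.
tan δ = tan α / sin β = tan 12° / sin 15° = 0.2126 / 0.2588 = 0.8213
δ = arctan(0.8213) = 39.39°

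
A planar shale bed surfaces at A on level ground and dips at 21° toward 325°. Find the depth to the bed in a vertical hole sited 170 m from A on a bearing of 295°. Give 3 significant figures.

The hole lies 30° from the dip direction, so the down-dip offset is 170 × cos 30° = 147.22 m.
Depth = down-dip offset × tan(dip) = 147.22 × tan 21° = 147.22 × 0.3839
Depth = 56.51 m

56.5 m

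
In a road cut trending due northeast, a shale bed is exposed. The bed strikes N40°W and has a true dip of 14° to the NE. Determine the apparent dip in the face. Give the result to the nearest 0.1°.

13.9°

The section lies 85° from the strike.
tan α = tan 14° × sin 85° = 0.2493 × 0.9962 = 0.2484
α = arctan(0.2484) = 13.95°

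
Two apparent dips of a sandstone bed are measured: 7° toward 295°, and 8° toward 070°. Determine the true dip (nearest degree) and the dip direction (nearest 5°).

The two traces are lines in the plane: v₁ = (sin 295°·cos 7°, cos 295°·cos 7°, −sin 7°), v₂ = (sin 70°·cos 8°, cos 70°·cos 8°, −sin 8°).
n = v₁ × v₂ = (0.017, 0.239, 0.695) (taken with n_z > 0).
True dip = arccos(n_z / |n|) = arccos(0.9456) = 19.0°.
The horizontal component of n points toward azimuth atan2(n_x, n_y) = 4°, the dip direction.

true dip 19°, dip direction 005°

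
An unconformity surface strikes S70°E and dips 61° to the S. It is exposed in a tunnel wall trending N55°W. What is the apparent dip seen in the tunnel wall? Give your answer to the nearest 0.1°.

Angle between strike (S70°E) and section (N55°W): β = 15°.
tan(apparent dip) = tan 61° · sin 15° = 0.4669
α = arctan(0.4669) = 25.03°

25.0°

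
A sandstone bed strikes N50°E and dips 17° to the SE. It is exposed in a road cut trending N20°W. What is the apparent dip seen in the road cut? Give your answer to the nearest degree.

16°

Angle between strike (N50°E) and section (N20°W): β = 70°.
tan(apparent dip) = tan 17° · sin 70° = 0.2873
α = arctan(0.2873) = 16.03°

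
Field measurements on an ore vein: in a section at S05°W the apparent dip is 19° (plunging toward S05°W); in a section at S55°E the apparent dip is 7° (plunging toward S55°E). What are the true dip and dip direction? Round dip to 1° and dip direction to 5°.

true dip 19°, dip direction 195°

The two traces are lines in the plane: v₁ = (sin 185°·cos 19°, cos 185°·cos 19°, −sin 19°), v₂ = (sin 125°·cos 7°, cos 125°·cos 7°, −sin 7°).
Cross product v₁ × v₂ gives the pole to the plane: n ∝ (-0.071, -0.275, 0.813).
Dip δ = arctan(|n_h|/n_z) = arctan(0.284/0.813) = 19.2°.
Dip direction = atan2(-0.071, -0.275) = 194° (azimuth of n's horizontal projection).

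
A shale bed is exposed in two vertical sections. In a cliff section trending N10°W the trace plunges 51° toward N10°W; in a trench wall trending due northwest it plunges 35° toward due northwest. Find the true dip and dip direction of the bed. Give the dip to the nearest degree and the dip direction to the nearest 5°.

true dip 53°, dip direction 015°

Represent each trace as a vector plunging at its apparent dip toward its trend (east-north-up frame): v₁ = (-0.109, 0.620, -0.777), v₂ = (-0.579, 0.579, -0.574).
The plane normal is n = v₁ × v₂ ∝ (0.095, 0.387, 0.296).
Dip δ = arctan(|n_h|/n_z) = arctan(0.399/0.296) = 53.4°.
Dip direction = azimuth of (n_x, n_y) = atan2(0.095, 0.387) = 14°.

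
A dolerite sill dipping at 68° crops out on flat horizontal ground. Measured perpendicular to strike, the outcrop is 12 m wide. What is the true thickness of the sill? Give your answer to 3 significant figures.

11.1 m

True thickness t = w · sin(dip) = 12 × sin 68°
t = 12 × 0.9272 = 11.126 m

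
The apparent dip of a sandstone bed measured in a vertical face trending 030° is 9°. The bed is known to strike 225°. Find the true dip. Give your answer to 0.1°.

31.5°

The section is 15° from the strike.
tan(true dip) = tan 9° / sin 15° = 0.6120
δ = arctan(0.6120) = 31.46°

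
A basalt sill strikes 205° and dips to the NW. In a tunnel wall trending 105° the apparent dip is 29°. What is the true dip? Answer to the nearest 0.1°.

29.4°

The section is 80° from the strike.
tan δ = tan α / sin β = tan 29° / sin 80° = 0.5543 / 0.9848 = 0.5629
true dip = arctan 0.5629 = 29.37°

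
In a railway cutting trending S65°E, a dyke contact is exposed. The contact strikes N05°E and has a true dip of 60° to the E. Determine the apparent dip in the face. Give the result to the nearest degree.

58°

The section lies 70° from the strike.
tan(apparent dip) = tan 60° · sin 70° = 1.6276
α = arctan(1.6276) = 58.43°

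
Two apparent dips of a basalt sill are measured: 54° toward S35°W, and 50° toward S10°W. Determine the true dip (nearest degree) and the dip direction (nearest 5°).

true dip 54°, dip direction 220°

The two traces are lines in the plane: v₁ = (sin 215°·cos 54°, cos 215°·cos 54°, −sin 54°), v₂ = (sin 190°·cos 50°, cos 190°·cos 50°, −sin 50°).
n = v₁ × v₂ = (-0.143, -0.168, 0.160) (taken with n_z > 0).
Dip δ = arctan(|n_h|/n_z) = arctan(0.221/0.160) = 54.1°.
The horizontal component of n points toward azimuth atan2(n_x, n_y) = 220°, the dip direction.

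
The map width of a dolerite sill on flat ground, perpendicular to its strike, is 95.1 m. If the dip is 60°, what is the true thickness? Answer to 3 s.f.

True thickness t = w · sin(dip) = 95.1 × sin 60°
t = 95.1 × 0.8660 = 82.359 m

82.4 m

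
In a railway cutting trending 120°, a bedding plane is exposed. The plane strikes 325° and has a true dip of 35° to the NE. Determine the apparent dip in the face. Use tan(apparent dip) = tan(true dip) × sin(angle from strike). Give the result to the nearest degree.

Angle between strike (325°) and section (120°): β = 25°.
tan α = tan 35° × sin 25° = 0.7002 × 0.4226 = 0.2959
apparent dip = arctan 0.2959 = 16.48°

16°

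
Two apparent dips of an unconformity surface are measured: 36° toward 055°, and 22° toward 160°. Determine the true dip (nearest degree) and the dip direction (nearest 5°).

Represent each trace as a vector plunging at its apparent dip toward its trend (east-north-up frame): v₁ = (0.663, 0.464, -0.588), v₂ = (0.317, -0.871, -0.375).
The plane normal is n = v₁ × v₂ ∝ (0.686, -0.062, 0.725).
tan δ = √(n_x²+n_y²)/n_z = 0.689/0.725, so δ = 43.5°.
The horizontal component of n points toward azimuth atan2(n_x, n_y) = 95°, the dip direction.

true dip 44°, dip direction 095°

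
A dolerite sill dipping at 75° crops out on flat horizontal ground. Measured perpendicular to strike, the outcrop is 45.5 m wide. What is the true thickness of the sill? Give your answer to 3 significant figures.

True thickness t = w · sin(dip) = 45.5 × sin 75°
t = 45.5 × 0.9659 = 43.950 m

43.9 m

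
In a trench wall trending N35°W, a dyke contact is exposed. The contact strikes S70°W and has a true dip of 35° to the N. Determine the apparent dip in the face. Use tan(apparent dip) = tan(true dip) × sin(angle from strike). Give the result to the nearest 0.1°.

The strike is S70°W and the section trends N35°W; the acute angle between them is β = 75°.
tan(apparent dip) = tan 35° · sin 75° = 0.6763
apparent dip = arctan 0.6763 = 34.07°

34.1°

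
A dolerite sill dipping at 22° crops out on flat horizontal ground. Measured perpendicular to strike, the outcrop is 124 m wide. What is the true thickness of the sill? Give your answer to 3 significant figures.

True thickness t = w · sin(dip) = 124 × sin 22°
t = 124 × 0.3746 = 46.451 m

46.5 m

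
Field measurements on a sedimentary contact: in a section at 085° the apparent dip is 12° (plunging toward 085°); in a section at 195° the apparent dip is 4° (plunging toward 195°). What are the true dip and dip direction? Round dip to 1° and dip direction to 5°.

The two traces are lines in the plane: v₁ = (sin 85°·cos 12°, cos 85°·cos 12°, −sin 12°), v₂ = (sin 195°·cos 4°, cos 195°·cos 4°, −sin 4°).
Cross product v₁ × v₂ gives the pole to the plane: n ∝ (0.206, -0.122, 0.917).
True dip = arccos(n_z / |n|) = arccos(0.9675) = 14.6°.
Dip direction = azimuth of (n_x, n_y) = atan2(0.206, -0.122) = 121°.

true dip 15°, dip direction 120°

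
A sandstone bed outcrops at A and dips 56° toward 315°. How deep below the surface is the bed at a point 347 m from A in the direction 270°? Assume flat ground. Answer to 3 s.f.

364 m

The hole lies 45° from the dip direction, so the down-dip offset is 347 × cos 45° = 245.37 m.
Depth = down-dip offset × tan(dip) = 245.37 × tan 56° = 245.37 × 1.4826
Depth = 363.77 m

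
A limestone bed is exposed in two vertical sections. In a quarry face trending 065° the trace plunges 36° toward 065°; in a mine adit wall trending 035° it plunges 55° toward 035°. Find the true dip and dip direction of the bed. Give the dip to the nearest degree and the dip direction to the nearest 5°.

The two traces are lines in the plane: v₁ = (sin 65°·cos 36°, cos 65°·cos 36°, −sin 36°), v₂ = (sin 35°·cos 55°, cos 35°·cos 55°, −sin 55°).
n = v₁ × v₂ = (-0.004, 0.407, 0.232) (taken with n_z > 0).
True dip = arccos(n_z / |n|) = arccos(0.4950) = 60.3°.
Dip direction = atan2(-0.004, 0.407) = 359° (azimuth of n's horizontal projection).

true dip 60°, dip direction 000°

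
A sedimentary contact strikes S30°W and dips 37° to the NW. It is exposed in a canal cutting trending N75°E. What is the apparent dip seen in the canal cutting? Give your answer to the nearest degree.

28°

Angle between strike (S30°W) and section (N75°E): β = 45°.
tan(apparent dip) = tan 37° · sin 45° = 0.5328
apparent dip = arctan 0.5328 = 28.05°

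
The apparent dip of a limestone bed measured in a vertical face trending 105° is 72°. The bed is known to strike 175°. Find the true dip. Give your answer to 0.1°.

The section is 70° from the strike.
tan(true dip) = tan 72° / sin 70° = 3.2752
δ = arctan(3.2752) = 73.02°

73.0°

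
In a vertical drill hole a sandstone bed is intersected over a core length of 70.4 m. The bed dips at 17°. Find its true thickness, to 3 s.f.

True thickness t = h · cos(dip) = 70.4 × cos 17°
t = 70.4 × 0.9563 = 67.324 m

67.3 m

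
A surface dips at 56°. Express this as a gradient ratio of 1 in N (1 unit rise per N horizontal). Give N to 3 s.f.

1 : N means tan θ = 1/N, so N = 1/tan 56° = 1/1.4826

1 in 0.675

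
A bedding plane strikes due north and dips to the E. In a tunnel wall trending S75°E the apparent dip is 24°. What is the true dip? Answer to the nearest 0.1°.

The section is 75° from the strike.
tan δ = tan α / sin β = tan 24° / sin 75° = 0.4452 / 0.9659 = 0.4609
true dip = arctan 0.4609 = 24.75°

24.7°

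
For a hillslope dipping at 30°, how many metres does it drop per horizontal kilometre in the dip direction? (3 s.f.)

drop per km = 1000 × tan 30° = 1000 × 0.5774

577 m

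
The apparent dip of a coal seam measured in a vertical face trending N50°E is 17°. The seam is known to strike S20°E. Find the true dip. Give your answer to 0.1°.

18.0°

The section is 70° from the strike.
tan δ = tan α / sin β = tan 17° / sin 70° = 0.3057 / 0.9397 = 0.3254
true dip = arctan 0.3254 = 18.02°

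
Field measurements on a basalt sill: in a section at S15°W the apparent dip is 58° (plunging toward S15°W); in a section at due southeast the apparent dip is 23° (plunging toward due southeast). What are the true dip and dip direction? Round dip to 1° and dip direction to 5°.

true dip 59°, dip direction 210°

The two traces are lines in the plane: v₁ = (sin 195°·cos 58°, cos 195°·cos 58°, −sin 58°), v₂ = (sin 135°·cos 23°, cos 135°·cos 23°, −sin 23°).
n = v₁ × v₂ = (-0.352, -0.606, 0.422) (taken with n_z > 0).
Dip δ = arctan(|n_h|/n_z) = arctan(0.700/0.422) = 58.9°.
Dip direction = azimuth of (n_x, n_y) = atan2(-0.352, -0.606) = 210°.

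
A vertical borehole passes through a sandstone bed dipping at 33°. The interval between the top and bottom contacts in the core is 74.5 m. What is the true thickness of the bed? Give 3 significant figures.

62.5 m

True thickness t = h · cos(dip) = 74.5 × cos 33°
t = 74.5 × 0.8387 = 62.481 m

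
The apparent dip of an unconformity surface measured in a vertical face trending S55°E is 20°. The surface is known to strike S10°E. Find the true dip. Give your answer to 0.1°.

β = acute angle between strike S10°E and section S55°E = 45°.
tan δ = tan α / sin β = tan 20° / sin 45° = 0.3640 / 0.7071 = 0.5147
true dip = arctan 0.5147 = 27.24°

27.2°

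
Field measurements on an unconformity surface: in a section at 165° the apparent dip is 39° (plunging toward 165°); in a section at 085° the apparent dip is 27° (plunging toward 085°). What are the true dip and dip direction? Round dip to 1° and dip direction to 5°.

true dip 42°, dip direction 140°

Represent each trace as a vector plunging at its apparent dip toward its trend (east-north-up frame): v₁ = (0.201, -0.751, -0.629), v₂ = (0.888, 0.078, -0.454).
n = v₁ × v₂ = (0.390, -0.467, 0.682) (taken with n_z > 0).
tan δ = √(n_x²+n_y²)/n_z = 0.608/0.682, so δ = 41.7°.
Dip direction = azimuth of (n_x, n_y) = atan2(0.390, -0.467) = 140°.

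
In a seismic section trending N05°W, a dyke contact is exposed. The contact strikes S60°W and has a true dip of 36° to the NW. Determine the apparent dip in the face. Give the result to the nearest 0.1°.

33.4°

The section lies 65° from the strike.
tan α = tan 36° × sin 65° = 0.7265 × 0.9063 = 0.6585
α = arctan(0.6585) = 33.36°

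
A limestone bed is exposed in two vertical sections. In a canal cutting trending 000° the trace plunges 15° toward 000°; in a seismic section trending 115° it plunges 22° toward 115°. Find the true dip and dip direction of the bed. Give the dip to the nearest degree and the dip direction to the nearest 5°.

Each apparent-dip line lies in the plane. As unit vectors (x east, y north, z up), v₁ plunges 15°→000° and v₂ plunges 22°→115°.
The plane normal is n = v₁ × v₂ ∝ (0.463, 0.217, 0.812).
tan δ = √(n_x²+n_y²)/n_z = 0.512/0.812, so δ = 32.2°.
The horizontal component of n points toward azimuth atan2(n_x, n_y) = 65°, the dip direction.

true dip 32°, dip direction 065°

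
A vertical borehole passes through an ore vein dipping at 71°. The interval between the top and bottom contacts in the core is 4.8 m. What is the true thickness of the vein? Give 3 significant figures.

1.56 m

True thickness t = h · cos(dip) = 4.8 × cos 71°
t = 4.8 × 0.3256 = 1.563 m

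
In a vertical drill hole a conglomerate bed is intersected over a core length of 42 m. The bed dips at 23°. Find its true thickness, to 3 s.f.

True thickness t = h · cos(dip) = 42 × cos 23°
t = 42 × 0.9205 = 38.661 m

38.7 m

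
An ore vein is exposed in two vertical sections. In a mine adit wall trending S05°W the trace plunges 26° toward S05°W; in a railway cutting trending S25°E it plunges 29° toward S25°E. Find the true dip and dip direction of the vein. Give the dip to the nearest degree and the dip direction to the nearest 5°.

true dip 29°, dip direction 155°

Represent each trace as a vector plunging at its apparent dip toward its trend (east-north-up frame): v₁ = (-0.078, -0.895, -0.438), v₂ = (0.370, -0.793, -0.485).
Cross product v₁ × v₂ gives the pole to the plane: n ∝ (0.087, -0.200, 0.393).
tan δ = √(n_x²+n_y²)/n_z = 0.218/0.393, so δ = 29.0°.
Dip direction = atan2(0.087, -0.200) = 157° (azimuth of n's horizontal projection).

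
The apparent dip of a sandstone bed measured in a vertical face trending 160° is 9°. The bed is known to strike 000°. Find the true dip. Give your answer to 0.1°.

24.8°

β = acute angle between strike 000° and section 160° = 20°.
tan δ = tan α / sin β = tan 9° / sin 20° = 0.1584 / 0.3420 = 0.4631
δ = arctan(0.4631) = 24.85°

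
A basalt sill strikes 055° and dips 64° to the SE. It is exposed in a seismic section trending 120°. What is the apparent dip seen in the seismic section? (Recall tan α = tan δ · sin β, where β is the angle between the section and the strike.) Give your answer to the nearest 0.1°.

The strike is 055° and the section trends 120°; the acute angle between them is β = 65°.
tan(apparent dip) = tan 64° · sin 65° = 1.8582
α = arctan(1.8582) = 61.71°

61.7°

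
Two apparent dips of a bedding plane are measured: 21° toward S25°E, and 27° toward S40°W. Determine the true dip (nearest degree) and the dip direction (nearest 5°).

true dip 28°, dip direction 200°

Represent each trace as a vector plunging at its apparent dip toward its trend (east-north-up frame): v₁ = (0.395, -0.846, -0.358), v₂ = (-0.573, -0.683, -0.454).
n = v₁ × v₂ = (-0.140, -0.384, 0.754) (taken with n_z > 0).
Dip δ = arctan(|n_h|/n_z) = arctan(0.409/0.754) = 28.5°.
Dip direction = atan2(-0.140, -0.384) = 200° (azimuth of n's horizontal projection).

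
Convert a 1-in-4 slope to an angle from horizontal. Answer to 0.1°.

tan θ = 1/4 = 0.2500
θ = arctan(0.2500) = 14.04°

14.0°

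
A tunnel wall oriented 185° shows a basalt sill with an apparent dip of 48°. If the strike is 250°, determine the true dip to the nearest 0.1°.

β = acute angle between strike 250° and section 185° = 65°.
tan(true dip) = tan 48° / sin 65° = 1.2254
true dip = arctan 1.2254 = 50.78°

50.8°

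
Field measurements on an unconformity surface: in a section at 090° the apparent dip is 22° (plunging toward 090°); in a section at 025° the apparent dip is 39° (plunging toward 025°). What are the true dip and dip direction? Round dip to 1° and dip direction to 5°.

Each apparent-dip line lies in the plane. As unit vectors (x east, y north, z up), v₁ plunges 22°→090° and v₂ plunges 39°→025°.
Cross product v₁ × v₂ gives the pole to the plane: n ∝ (0.264, 0.460, 0.653).
Dip δ = arctan(|n_h|/n_z) = arctan(0.531/0.653) = 39.1°.
Dip direction = azimuth of (n_x, n_y) = atan2(0.264, 0.460) = 30°.

true dip 39°, dip direction 030°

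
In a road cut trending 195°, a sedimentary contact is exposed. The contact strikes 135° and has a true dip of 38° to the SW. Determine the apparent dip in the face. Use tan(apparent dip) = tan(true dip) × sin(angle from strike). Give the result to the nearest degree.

The section lies 60° from the strike.
tan α = tan 38° × sin 60° = 0.7813 × 0.8660 = 0.6766
apparent dip = arctan 0.6766 = 34.08°

34°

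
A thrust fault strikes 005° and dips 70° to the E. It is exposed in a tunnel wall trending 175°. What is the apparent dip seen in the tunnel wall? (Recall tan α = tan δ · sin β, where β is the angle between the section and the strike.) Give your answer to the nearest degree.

26°

The section lies 10° from the strike.
tan(apparent dip) = tan 70° · sin 10° = 0.4771
α = arctan(0.4771) = 25.51°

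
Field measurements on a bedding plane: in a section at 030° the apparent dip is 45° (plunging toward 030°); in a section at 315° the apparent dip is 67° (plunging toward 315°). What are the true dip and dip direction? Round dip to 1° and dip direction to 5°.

true dip 67°, dip direction 325°

Represent each trace as a vector plunging at its apparent dip toward its trend (east-north-up frame): v₁ = (0.354, 0.612, -0.707), v₂ = (-0.276, 0.276, -0.921).
n = v₁ × v₂ = (-0.368, 0.521, 0.267) (taken with n_z > 0).
tan δ = √(n_x²+n_y²)/n_z = 0.638/0.267, so δ = 67.3°.
The horizontal component of n points toward azimuth atan2(n_x, n_y) = 325°, the dip direction.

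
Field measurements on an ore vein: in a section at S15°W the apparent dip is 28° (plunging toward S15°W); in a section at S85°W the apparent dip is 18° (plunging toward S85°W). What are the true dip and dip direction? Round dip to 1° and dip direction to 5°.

Each apparent-dip line lies in the plane. As unit vectors (x east, y north, z up), v₁ plunges 28°→S15°W and v₂ plunges 18°→S85°W.
The plane normal is n = v₁ × v₂ ∝ (-0.225, -0.374, 0.789).
tan δ = √(n_x²+n_y²)/n_z = 0.436/0.789, so δ = 28.9°.
Dip direction = azimuth of (n_x, n_y) = atan2(-0.225, -0.374) = 211°.

true dip 29°, dip direction 210°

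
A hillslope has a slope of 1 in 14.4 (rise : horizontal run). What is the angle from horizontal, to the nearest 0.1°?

tan θ = 1/14.4 = 0.0694
θ = arctan(0.0694) = 3.97°

4.0°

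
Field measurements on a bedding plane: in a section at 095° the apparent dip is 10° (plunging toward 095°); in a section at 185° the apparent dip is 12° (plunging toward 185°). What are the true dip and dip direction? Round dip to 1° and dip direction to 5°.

Each apparent-dip line lies in the plane. As unit vectors (x east, y north, z up), v₁ plunges 10°→095° and v₂ plunges 12°→185°.
Cross product v₁ × v₂ gives the pole to the plane: n ∝ (0.151, -0.219, 0.963).
Dip δ = arctan(|n_h|/n_z) = arctan(0.266/0.963) = 15.4°.
The horizontal component of n points toward azimuth atan2(n_x, n_y) = 145°, the dip direction.

true dip 15°, dip direction 145°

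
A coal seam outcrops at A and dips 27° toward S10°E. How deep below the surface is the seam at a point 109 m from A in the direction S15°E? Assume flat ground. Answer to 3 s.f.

55.3 m

The hole lies 5° from the dip direction, so the down-dip offset is 109 × cos 5° = 108.59 m.
Depth = down-dip offset × tan(dip) = 108.59 × tan 27° = 108.59 × 0.5095
Depth = 55.33 m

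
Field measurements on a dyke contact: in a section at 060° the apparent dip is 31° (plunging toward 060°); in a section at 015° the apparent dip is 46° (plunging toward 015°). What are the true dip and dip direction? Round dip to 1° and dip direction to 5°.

true dip 46°, dip direction 005°

Represent each trace as a vector plunging at its apparent dip toward its trend (east-north-up frame): v₁ = (0.742, 0.429, -0.515), v₂ = (0.180, 0.671, -0.719).
Cross product v₁ × v₂ gives the pole to the plane: n ∝ (0.037, 0.441, 0.421).
Dip δ = arctan(|n_h|/n_z) = arctan(0.443/0.421) = 46.5°.
Dip direction = azimuth of (n_x, n_y) = atan2(0.037, 0.441) = 5°.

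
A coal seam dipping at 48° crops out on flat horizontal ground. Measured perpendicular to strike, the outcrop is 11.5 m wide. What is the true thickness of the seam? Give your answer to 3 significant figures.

8.55 m

True thickness t = w · sin(dip) = 11.5 × sin 48°
t = 11.5 × 0.7431 = 8.546 m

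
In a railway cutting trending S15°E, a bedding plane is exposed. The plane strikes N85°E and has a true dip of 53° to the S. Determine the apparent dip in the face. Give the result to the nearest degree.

The strike is N85°E and the section trends S15°E; the acute angle between them is β = 80°.
tan(apparent dip) = tan 53° · sin 80° = 1.3069
apparent dip = arctan 1.3069 = 52.58°

53°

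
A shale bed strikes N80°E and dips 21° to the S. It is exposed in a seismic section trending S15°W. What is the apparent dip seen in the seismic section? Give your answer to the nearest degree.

The strike is N80°E and the section trends S15°W; the acute angle between them is β = 65°.
tan(apparent dip) = tan 21° · sin 65° = 0.3479
α = arctan(0.3479) = 19.18°

19°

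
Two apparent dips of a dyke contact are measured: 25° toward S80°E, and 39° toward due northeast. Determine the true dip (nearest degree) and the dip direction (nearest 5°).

true dip 39°, dip direction 045°

The two traces are lines in the plane: v₁ = (sin 100°·cos 25°, cos 100°·cos 25°, −sin 25°), v₂ = (sin 45°·cos 39°, cos 45°·cos 39°, −sin 39°).
The plane normal is n = v₁ × v₂ ∝ (0.331, 0.329, 0.577).
True dip = arccos(n_z / |n|) = arccos(0.7771) = 39.0°.
Dip direction = azimuth of (n_x, n_y) = atan2(0.331, 0.329) = 45°.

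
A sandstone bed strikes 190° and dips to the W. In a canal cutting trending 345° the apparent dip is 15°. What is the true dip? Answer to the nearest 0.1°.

32.4°

The section is 25° from the strike.
tan(true dip) = tan 15° / sin 25° = 0.6340
δ = arctan(0.6340) = 32.38°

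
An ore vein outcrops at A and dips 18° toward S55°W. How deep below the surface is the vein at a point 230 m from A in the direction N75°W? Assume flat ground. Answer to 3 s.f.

48.0 m

The hole lies 50° from the dip direction, so the down-dip offset is 230 × cos 50° = 147.84 m.
Depth = down-dip offset × tan(dip) = 147.84 × tan 18° = 147.84 × 0.3249
Depth = 48.04 m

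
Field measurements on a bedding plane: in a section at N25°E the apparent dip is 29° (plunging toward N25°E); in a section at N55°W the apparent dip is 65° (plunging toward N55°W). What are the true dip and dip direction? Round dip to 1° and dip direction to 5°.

true dip 65°, dip direction 310°

Represent each trace as a vector plunging at its apparent dip toward its trend (east-north-up frame): v₁ = (0.370, 0.793, -0.485), v₂ = (-0.346, 0.242, -0.906).
Cross product v₁ × v₂ gives the pole to the plane: n ∝ (-0.601, 0.503, 0.364).
True dip = arccos(n_z / |n|) = arccos(0.4213) = 65.1°.
The horizontal component of n points toward azimuth atan2(n_x, n_y) = 310°, the dip direction.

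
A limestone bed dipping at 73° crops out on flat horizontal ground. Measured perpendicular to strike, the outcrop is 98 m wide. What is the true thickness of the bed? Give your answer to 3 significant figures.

True thickness t = w · sin(dip) = 98 × sin 73°
t = 98 × 0.9563 = 93.718 m

93.7 m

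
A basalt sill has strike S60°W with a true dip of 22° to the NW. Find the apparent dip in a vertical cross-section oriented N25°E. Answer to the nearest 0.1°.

13.0°

The strike is S60°W and the section trends N25°E; the acute angle between them is β = 35°.
tan(apparent dip) = tan 22° · sin 35° = 0.2317
apparent dip = arctan 0.2317 = 13.05°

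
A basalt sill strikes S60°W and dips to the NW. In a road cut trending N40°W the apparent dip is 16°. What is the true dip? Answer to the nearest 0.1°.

The section is 80° from the strike.
tan(true dip) = tan 16° / sin 80° = 0.2912
true dip = arctan 0.2912 = 16.23°

16.2°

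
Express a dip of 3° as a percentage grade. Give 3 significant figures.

5.24%

grade % = 100 × tan 3° = 100 × 0.0524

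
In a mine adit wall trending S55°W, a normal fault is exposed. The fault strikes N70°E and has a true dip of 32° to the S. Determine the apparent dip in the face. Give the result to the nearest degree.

9°

The section lies 15° from the strike.
tan α = tan 32° × sin 15° = 0.6249 × 0.2588 = 0.1617
apparent dip = arctan 0.1617 = 9.19°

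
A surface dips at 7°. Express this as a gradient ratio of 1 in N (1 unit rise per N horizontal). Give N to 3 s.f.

1 in 8.14

1 : N means tan θ = 1/N, so N = 1/tan 7° = 1/0.1228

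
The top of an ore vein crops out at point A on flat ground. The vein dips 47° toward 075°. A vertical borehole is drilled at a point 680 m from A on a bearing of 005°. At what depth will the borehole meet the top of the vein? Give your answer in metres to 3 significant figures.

249 m

The hole lies 70° from the dip direction, so the down-dip offset is 680 × cos 70° = 232.57 m.
Depth = down-dip offset × tan(dip) = 232.57 × tan 47° = 232.57 × 1.0724
Depth = 249.40 m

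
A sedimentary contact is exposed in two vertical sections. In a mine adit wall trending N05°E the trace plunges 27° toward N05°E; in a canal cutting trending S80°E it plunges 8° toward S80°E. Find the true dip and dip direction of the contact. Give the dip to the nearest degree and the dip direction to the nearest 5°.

Represent each trace as a vector plunging at its apparent dip toward its trend (east-north-up frame): v₁ = (0.078, 0.888, -0.454), v₂ = (0.975, -0.172, -0.139).
The plane normal is n = v₁ × v₂ ∝ (0.202, 0.432, 0.879).
tan δ = √(n_x²+n_y²)/n_z = 0.477/0.879, so δ = 28.5°.
Dip direction = azimuth of (n_x, n_y) = atan2(0.202, 0.432) = 25°.

true dip 28°, dip direction 025°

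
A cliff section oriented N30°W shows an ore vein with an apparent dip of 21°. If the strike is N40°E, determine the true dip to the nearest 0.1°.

22.2°

β = acute angle between strike N40°E and section N30°W = 70°.
tan(true dip) = tan 21° / sin 70° = 0.4085
δ = arctan(0.4085) = 22.22°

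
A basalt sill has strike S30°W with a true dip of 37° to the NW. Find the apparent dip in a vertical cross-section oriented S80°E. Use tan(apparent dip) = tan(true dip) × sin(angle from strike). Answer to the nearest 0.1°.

The section lies 70° from the strike.
tan α = tan 37° × sin 70° = 0.7536 × 0.9397 = 0.7081
apparent dip = arctan 0.7081 = 35.30°

35.3°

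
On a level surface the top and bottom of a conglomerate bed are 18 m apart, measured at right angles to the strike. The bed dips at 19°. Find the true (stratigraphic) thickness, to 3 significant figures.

True thickness t = w · sin(dip) = 18 × sin 19°
t = 18 × 0.3256 = 5.860 m

5.86 m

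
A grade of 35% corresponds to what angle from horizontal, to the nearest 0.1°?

tan θ = 35/100 = 0.3500
θ = arctan(0.3500) = 19.29°

19.3°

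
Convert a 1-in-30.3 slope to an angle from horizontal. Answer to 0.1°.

tan θ = 1/30.3 = 0.0330
θ = arctan(0.0330) = 1.89°

1.9°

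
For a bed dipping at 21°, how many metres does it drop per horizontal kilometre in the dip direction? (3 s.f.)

384 m

drop per km = 1000 × tan 21° = 1000 × 0.3839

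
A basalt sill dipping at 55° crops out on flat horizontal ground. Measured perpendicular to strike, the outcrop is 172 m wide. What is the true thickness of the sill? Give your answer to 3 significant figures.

141 m

True thickness t = w · sin(dip) = 172 × sin 55°
t = 172 × 0.8192 = 140.894 m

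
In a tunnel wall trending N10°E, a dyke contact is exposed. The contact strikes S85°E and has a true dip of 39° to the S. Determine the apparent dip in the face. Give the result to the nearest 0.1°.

Angle between strike (S85°E) and section (N10°E): β = 85°.
tan(apparent dip) = tan 39° · sin 85° = 0.8067
α = arctan(0.8067) = 38.89°

38.9°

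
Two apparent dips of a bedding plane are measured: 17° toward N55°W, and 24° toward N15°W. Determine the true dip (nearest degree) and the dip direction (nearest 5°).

Each apparent-dip line lies in the plane. As unit vectors (x east, y north, z up), v₁ plunges 17°→N55°W and v₂ plunges 24°→N15°W.
n = v₁ × v₂ = (-0.035, 0.249, 0.562) (taken with n_z > 0).
tan δ = √(n_x²+n_y²)/n_z = 0.252/0.562, so δ = 24.2°.
Dip direction = atan2(-0.035, 0.249) = 352° (azimuth of n's horizontal projection).

true dip 24°, dip direction 350°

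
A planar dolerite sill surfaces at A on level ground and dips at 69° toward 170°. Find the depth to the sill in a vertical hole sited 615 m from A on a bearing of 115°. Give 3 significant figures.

The hole lies 55° from the dip direction, so the down-dip offset is 615 × cos 55° = 352.75 m.
Depth = down-dip offset × tan(dip) = 352.75 × tan 69° = 352.75 × 2.6051
Depth = 918.94 m

919 m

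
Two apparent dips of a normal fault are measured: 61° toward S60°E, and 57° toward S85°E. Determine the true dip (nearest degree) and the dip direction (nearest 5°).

true dip 61°, dip direction 125°

Represent each trace as a vector plunging at its apparent dip toward its trend (east-north-up frame): v₁ = (0.420, -0.242, -0.875), v₂ = (0.543, -0.047, -0.839).
Cross product v₁ × v₂ gives the pole to the plane: n ∝ (0.162, -0.122, 0.112).
True dip = arccos(n_z / |n|) = arccos(0.4819) = 61.2°.
Dip direction = atan2(0.162, -0.122) = 127° (azimuth of n's horizontal projection).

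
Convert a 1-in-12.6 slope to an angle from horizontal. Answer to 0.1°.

tan θ = 1/12.6 = 0.0794
θ = arctan(0.0794) = 4.54°

4.5°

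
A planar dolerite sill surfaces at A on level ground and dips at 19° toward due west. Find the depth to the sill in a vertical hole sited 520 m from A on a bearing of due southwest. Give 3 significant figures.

The hole lies 45° from the dip direction, so the down-dip offset is 520 × cos 45° = 367.70 m.
Depth = down-dip offset × tan(dip) = 367.70 × tan 19° = 367.70 × 0.3443
Depth = 126.61 m

127 m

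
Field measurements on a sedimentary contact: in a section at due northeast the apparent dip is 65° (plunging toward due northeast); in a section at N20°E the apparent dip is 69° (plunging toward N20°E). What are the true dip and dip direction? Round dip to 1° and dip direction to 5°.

Each apparent-dip line lies in the plane. As unit vectors (x east, y north, z up), v₁ plunges 65°→due northeast and v₂ plunges 69°→N20°E.
The plane normal is n = v₁ × v₂ ∝ (0.026, 0.168, 0.064).
True dip = arccos(n_z / |n|) = arccos(0.3525) = 69.4°.
Dip direction = azimuth of (n_x, n_y) = atan2(0.026, 0.168) = 9°.

true dip 69°, dip direction 010°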